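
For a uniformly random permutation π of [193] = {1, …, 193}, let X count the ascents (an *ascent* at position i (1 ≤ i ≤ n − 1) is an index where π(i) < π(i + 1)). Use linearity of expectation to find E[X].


Write X = Σ X_I over i = 1, …, 192, with X_I the indicator of one ascent.
There are 192 indicators.
For each fixed i, the pair (π(i), π(i+1)) is a uniformly random ordered pair of distinct values from {1, …, 193}; by symmetry P[π(i) < π(i+1)] = 1/2.
By linearity: E[X] = 192 · (1/2) = (193 − 1) · (1/2) = 96 ≈ 96.0000.

E[X] = 96 = 96.0000.


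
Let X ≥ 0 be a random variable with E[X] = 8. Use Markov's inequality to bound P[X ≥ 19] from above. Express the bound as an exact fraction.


μ = E[X] = 8, a = 19.
Markov: P[X ≥ 19] ≤ μ/a = (8)/19 = 8/19.
Numerically: ≈ 0.421.
(Since a = 19 > μ = 8.000, the bound 8/19 is < 1 and informative.)

P[X ≥ 19] ≤ 8/19 ≈ 0.421.


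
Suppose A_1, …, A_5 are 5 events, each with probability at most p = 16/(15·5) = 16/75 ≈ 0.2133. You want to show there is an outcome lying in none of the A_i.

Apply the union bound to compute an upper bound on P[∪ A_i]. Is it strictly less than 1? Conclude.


Union bound: P[∪_{i=1}^{5} A_i] ≤ Σ_i P[A_i] ≤ 5·p = 5·(16/75) = 16/15.
Numerically: 16/15 ≈ 1.0667.
Is 16/15 < 1? NO.
Since the bound 16/15 is ≥ 1, the union bound is uninformative here; it does NOT by itself certify existence.

5·p = 16/15 ≈ 1.0667; existence NOT certified by the union bound.


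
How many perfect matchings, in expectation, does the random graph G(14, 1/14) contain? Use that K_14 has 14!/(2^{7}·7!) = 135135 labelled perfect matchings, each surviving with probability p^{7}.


K_14 has 14!/(2^{7}·7!) = 135135 labelled perfect matchings.
For each such perfect matching H, let X_H = 1 if all 7 edges of H are present in G. Then P[X_H = 1] = p^{7} = (1/14)^{7} = 1/105413504.
By linearity of expectation: E[X] = Σ_H E[X_H] = 135135 · p^{7} = 135135 · 1/105413504 = 19305/15059072.
Numerically: E[X] ≈ 0.00128.

E[X] = 135135 · (1/14)^{7} = 19305/15059072 ≈ 0.00128.


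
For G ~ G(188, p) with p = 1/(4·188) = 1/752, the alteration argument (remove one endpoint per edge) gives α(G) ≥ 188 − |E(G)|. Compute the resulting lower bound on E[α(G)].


E[|E(G)|] = C(188, 2)·p = 17578 · (1/752) = 187/8.
E[α(G)] ≥ n − E[|E(G)|] = 188 − 187/8 = 1317/8.
Numerically: ≈ 164.6250.
(This is only a lower bound; the true E[α(G)] may be larger.)

E[α(G)] ≥ 1317/8 ≈ 164.6250.


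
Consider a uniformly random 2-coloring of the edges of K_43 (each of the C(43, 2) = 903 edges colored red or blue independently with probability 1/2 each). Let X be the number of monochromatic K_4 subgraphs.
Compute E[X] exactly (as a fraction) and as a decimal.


Let X = Σ_S X_S over the C(43, 4) = 123410 subsets S of size 4, where X_S = 1 if the K_4 on S is monochromatic.
For a fixed S, the K_4 on S has C(4, 2) = 6 edges. P[all 6 edges red] = (1/2)^6, and likewise for blue, so P[monochromatic] = 2·(1/2)^6 = 2^{1 − 6} = 1/32.
By linearity: E[X] = C(43, 4) · 2^{1 − 6} = 123410 · 1/32 = 61705/16.
Numerically: E[X] ≈ 3856.562500.

E[X] = C(43,4)·2^(1−C(4,2)) = 61705/16 ≈ 3856.562500.


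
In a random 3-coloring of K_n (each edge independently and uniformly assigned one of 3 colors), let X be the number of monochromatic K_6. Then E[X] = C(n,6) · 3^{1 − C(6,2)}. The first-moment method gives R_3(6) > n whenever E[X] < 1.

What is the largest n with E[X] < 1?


We need C(n, 6) · 3^{1 − 15} < 1, i.e. C(n, 6) < 3^{15 − 1} = 4782969.
Check values of n near the boundary:
  n = 40: C(40, 6) = 3838380; 3838380 < 4782969? YES
  n = 41: C(41, 6) = 4496388; 4496388 < 4782969? YES
  n = 42: C(42, 6) = 5245786; 5245786 < 4782969? NO
The largest n with C(n, 6) < 4782969 is n = 41 (where E[X] = 1498796/1594323 ≈ 0.94008). Hence R_3(6) > 41, i.e. R_3(6) ≥ 42.

Largest n = 41; hence R_3(6) > 41.


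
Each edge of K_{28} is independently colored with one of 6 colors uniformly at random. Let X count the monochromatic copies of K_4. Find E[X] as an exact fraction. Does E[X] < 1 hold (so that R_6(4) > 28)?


E[X] = C(28, 4) · 6^{1 − 6} = 20475 · 6^{−5} = 20475/7776.
As a reduced fraction: E[X] = 2275/864 ≈ 2.6331.
Is E[X] < 1? NO.
Since E[X] ≥ 1, the first-moment bound is inconclusive at n = 28; it does NOT by itself certify R_6(4) > 28.

E[X] = 2275/864 ≈ 2.6331; E[X] ≥ 1; first-moment method inconclusive here.


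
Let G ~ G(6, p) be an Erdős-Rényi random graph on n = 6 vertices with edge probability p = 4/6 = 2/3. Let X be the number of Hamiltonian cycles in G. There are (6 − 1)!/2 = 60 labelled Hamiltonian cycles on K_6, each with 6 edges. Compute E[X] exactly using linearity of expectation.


K_6 has (6 − 1)!/2 = 60 labelled Hamiltonian cycles.
For each such Hamiltonian cycle H, let X_H = 1 if all 6 edges of H are present in G. Then P[X_H = 1] = p^{6} = (2/3)^{6} = 64/729.
By linearity of expectation: E[X] = Σ_H E[X_H] = 60 · p^{6} = 60 · 64/729 = 1280/243.
Numerically: E[X] ≈ 5.267.

E[X] = 60 · (2/3)^{6} = 1280/243 ≈ 5.267.


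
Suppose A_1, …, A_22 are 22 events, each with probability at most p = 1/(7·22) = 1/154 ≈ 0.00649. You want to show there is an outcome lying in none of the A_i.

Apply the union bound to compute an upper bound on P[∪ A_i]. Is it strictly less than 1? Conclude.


Union bound: P[∪_{i=1}^{22} A_i] ≤ Σ_i P[A_i] ≤ 22·p = 22·(1/154) = 1/7.
Numerically: 1/7 ≈ 0.14286.
Is 1/7 < 1? YES.
Since P[∪ A_i] ≤ 1/7 < 1, the complement has P[∩ A_i^c] ≥ 1 − 1/7 = 6/7 > 0, so some outcome avoids every A_i.

22·p = 1/7 ≈ 0.14286; existence CERTIFIED by the union bound.


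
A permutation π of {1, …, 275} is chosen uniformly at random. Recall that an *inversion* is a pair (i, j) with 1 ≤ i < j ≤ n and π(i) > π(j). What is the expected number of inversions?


Write X = Σ X_I over the C(275, 2) = 37675 pairs i < j, with X_I the indicator of one inversion.
There are 37675 indicators.
For each fixed pair i < j, the values π(i) and π(j) are two distinct elements of {1, …, 275} in uniformly random order; by symmetry P[π(i) > π(j)] = 1/2.
By linearity: E[X] = 37675 · (1/2) = C(275, 2) · (1/2) = 37675/2 = 37675/2 ≈ 18837.500.

E[X] = 37675/2 = 18837.500.


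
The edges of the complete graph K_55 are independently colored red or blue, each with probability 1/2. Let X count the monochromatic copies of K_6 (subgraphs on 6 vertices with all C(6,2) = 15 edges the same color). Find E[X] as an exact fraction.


Let X = Σ_S X_S over the C(55, 6) = 28989675 subsets S of size 6, where X_S = 1 if the K_6 on S is monochromatic.
For a fixed S, the K_6 on S has C(6, 2) = 15 edges. P[all 15 edges red] = (1/2)^15, and likewise for blue, so P[monochromatic] = 2·(1/2)^15 = 2^{1 − 15} = 1/16384.
By linearity of expectation: E[X] = C(55, 6) · 2^{1 − 15} = 28989675 · 1/16384 = 28989675/16384.
Numerically: E[X] ≈ 1769.389.

E[X] = C(55,6)·2^(1−C(6,2)) = 28989675/16384 ≈ 1769.389.


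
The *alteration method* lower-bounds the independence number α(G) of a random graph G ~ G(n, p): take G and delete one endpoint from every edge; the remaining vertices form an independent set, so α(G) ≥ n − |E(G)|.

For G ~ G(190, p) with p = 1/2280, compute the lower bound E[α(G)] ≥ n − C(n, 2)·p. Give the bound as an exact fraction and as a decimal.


E[|E(G)|] = C(190, 2)·p = 17955 · (1/2280) = 63/8.
E[α(G)] ≥ n − E[|E(G)|] = 190 − 63/8 = 1457/8.
Numerically: ≈ 182.1250.
(This is only a lower bound; the true E[α(G)] may be larger.)

E[α(G)] ≥ 1457/8 ≈ 182.1250.


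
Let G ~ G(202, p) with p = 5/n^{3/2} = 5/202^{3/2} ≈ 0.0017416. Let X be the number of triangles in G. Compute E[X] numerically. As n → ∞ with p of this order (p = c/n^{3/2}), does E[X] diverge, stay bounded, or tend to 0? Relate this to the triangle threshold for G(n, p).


Number of potential triangles: C(202, 3) = 1353400.
Each occurs with probability p³ ≈ (0.0017416)³ ≈ 5.2823704e-09.
By linearity: E[X] = C(202, 3)·p³ ≈ 1353400 · 5.2823704e-09 ≈ 0.00715.
Since α = 3/2 > 1, p = c/n^{3/2} = o(1/n) is below the triangle threshold p ~ 1/n. Asymptotically E[X] ~ (c³/6)·n^{3(1−α)} = (5³/6)·n^{-1.5} → 0, so by Markov's inequality G has no triangles w.h.p.

E[X] ≈ 0.00715; in regime p = Θ(1/n^{3/2}) E[X] tends to 0 (below the triangle threshold p ~ 1/n).


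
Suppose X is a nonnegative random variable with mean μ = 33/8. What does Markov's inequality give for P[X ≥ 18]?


μ = E[X] = 33/8, a = 18.
Markov: P[X ≥ 18] ≤ μ/a = (33/8)/18 = 11/48.
Numerically: ≈ 0.229.
(Since a = 18 > μ = 4.125, the bound 11/48 is < 1 and informative.)

P[X ≥ 18] ≤ 11/48 ≈ 0.229.


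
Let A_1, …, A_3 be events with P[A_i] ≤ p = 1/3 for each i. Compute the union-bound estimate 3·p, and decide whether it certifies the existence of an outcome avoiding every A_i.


Union bound: P[∪_{i=1}^{3} A_i] ≤ Σ_i P[A_i] ≤ 3·p = 3·(1/3) = 1.
Numerically: 1 ≈ 1.00000.
Is 1 < 1? NO.
Since the bound 1 is ≥ 1, the union bound is uninformative here; it does NOT by itself certify existence.

3·p = 1 ≈ 1.00000; existence NOT certified by the union bound.


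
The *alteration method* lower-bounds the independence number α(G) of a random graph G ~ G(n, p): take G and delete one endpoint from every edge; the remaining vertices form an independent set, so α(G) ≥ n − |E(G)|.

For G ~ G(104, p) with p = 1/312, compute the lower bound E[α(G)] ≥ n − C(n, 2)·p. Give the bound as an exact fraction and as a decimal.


E[|E(G)|] = C(104, 2)·p = 5356 · (1/312) = 103/6.
E[α(G)] ≥ n − E[|E(G)|] = 104 − 103/6 = 521/6.
Numerically: ≈ 86.8333.
(This is only a lower bound; the true E[α(G)] may be larger.)

E[α(G)] ≥ 521/6 ≈ 86.8333.


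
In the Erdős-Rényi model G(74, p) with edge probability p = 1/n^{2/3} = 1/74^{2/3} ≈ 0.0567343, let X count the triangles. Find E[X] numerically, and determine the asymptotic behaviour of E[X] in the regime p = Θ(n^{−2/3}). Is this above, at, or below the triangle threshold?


Number of potential triangles: C(74, 3) = 64824.
Each occurs with probability p³ ≈ (0.0567343)³ ≈ 1.82615047e-04.
By linearity: E[X] = C(74, 3)·p³ ≈ 64824 · 1.82615047e-04 ≈ 11.837838.
Since α = 2/3 < 1, p = c/n^{2/3} ≫ 1/n is above the triangle threshold p ~ 1/n. Asymptotically E[X] ~ (c³/6)·n^{3(1−α)} = (1³/6)·n^{1} → ∞; triangles are abundant w.h.p.

E[X] ≈ 11.837838; in regime p = Θ(1/n^{2/3}) E[X] diverges (above the triangle threshold p ~ 1/n).


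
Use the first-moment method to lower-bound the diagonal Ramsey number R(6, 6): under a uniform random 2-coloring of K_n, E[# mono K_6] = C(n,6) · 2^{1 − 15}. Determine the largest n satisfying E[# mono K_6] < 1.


We need C(n, 6) · 2^{1 − 15} < 1, i.e. C(n, 6) < 2^{15 − 1} = 16384.
Check values of n near the boundary:
  n = 16: C(16, 6) = 8008; 8008 < 16384? YES
  n = 17: C(17, 6) = 12376; 12376 < 16384? YES
  n = 18: C(18, 6) = 18564; 18564 < 16384? NO
  n = 19: C(19, 6) = 27132; 27132 < 16384? NO
  n = 20: C(20, 6) = 38760; 38760 < 16384? NO
The largest n with C(n, 6) < 16384 is n = 17 (where E[X] = 1547/2048 ≈ 0.75537). Hence R(6, 6) > 17, i.e. R(6, 6) ≥ 18.

Largest n = 17; hence R(6, 6) > 17.


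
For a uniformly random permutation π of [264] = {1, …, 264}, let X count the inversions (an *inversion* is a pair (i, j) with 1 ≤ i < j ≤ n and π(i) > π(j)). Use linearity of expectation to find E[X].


Write X = Σ X_I over the C(264, 2) = 34716 pairs i < j, with X_I the indicator of one inversion.
There are 34716 indicators.
For each fixed pair i < j, the values π(i) and π(j) are two distinct elements of {1, …, 264} in uniformly random order; by symmetry P[π(i) > π(j)] = 1/2.
By linearity: E[X] = 34716 · (1/2) = C(264, 2) · (1/2) = 34716/2 = 17358 ≈ 17358.000000.

E[X] = 17358 = 17358.000000.


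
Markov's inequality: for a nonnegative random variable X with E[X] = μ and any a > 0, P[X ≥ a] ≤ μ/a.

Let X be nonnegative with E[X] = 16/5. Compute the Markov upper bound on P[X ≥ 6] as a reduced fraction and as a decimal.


μ = E[X] = 16/5, a = 6.
Markov: P[X ≥ 6] ≤ μ/a = (16/5)/6 = 8/15.
Numerically: ≈ 0.533333.
(Since a = 6 > μ = 3.200000, the bound 8/15 is < 1 and informative.)

P[X ≥ 6] ≤ 8/15 ≈ 0.533333.


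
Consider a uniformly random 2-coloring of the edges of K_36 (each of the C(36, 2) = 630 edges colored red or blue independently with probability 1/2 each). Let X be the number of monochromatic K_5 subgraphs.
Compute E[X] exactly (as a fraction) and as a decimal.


Let X = Σ_S X_S over the C(36, 5) = 376992 subsets S of size 5, where X_S = 1 if the K_5 on S is monochromatic.
For a fixed S, the K_5 on S has C(5, 2) = 10 edges. P[all 10 edges red] = (1/2)^10, and likewise for blue, so P[monochromatic] = 2·(1/2)^10 = 2^{1 − 10} = 1/512.
By linearity of expectation: E[X] = C(36, 5) · 2^{1 − 10} = 376992 · 1/512 = 11781/16.
Numerically: E[X] ≈ 736.31250.

E[X] = C(36,5)·2^(1−C(5,2)) = 11781/16 ≈ 736.31250.


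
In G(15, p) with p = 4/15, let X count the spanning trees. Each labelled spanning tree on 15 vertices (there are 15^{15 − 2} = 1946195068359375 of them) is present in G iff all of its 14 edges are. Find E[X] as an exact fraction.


K_15 has 15^{15 − 2} = 1946195068359375 labelled spanning trees.
For each such spanning tree H, let X_H = 1 if all 14 edges of H are present in G. Then P[X_H = 1] = p^{14} = (4/15)^{14} = 268435456/29192926025390625.
By linearity: E[X] = Σ_H E[X_H] = 1946195068359375 · p^{14} = 1946195068359375 · 268435456/29192926025390625 = 268435456/15.
Numerically: E[X] ≈ 1.7896e+07.

E[X] = 1946195068359375 · (4/15)^{14} = 268435456/15 ≈ 1.7896e+07.


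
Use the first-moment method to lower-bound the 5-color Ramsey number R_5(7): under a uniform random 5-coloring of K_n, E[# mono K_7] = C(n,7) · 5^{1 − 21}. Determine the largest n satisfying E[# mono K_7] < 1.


We need C(n, 7) · 5^{1 − 21} < 1, i.e. C(n, 7) < 5^{21 − 1} = 95367431640625.
Check values of n near the boundary:
  n = 334: C(334, 7) = 86359460961576; 86359460961576 < 95367431640625? YES
  n = 335: C(335, 7) = 88202498238195; 88202498238195 < 95367431640625? YES
  n = 336: C(336, 7) = 90079147136880; 90079147136880 < 95367431640625? YES
  n = 337: C(337, 7) = 91989916924632; 91989916924632 < 95367431640625? YES
  n = 338: C(338, 7) = 93935323022736; 93935323022736 < 95367431640625? YES
  n = 339: C(339, 7) = 95915887062372; 95915887062372 < 95367431640625? NO
  n = 340: C(340, 7) = 97932136940560; 97932136940560 < 95367431640625? NO
  n = 341: C(341, 7) = 99984606876440; 99984606876440 < 95367431640625? NO
The largest n with C(n, 7) < 95367431640625 is n = 338 (where E[X] = 93935323022736/95367431640625 ≈ 0.9849833). Hence R_5(7) > 338, i.e. R_5(7) ≥ 339.

Largest n = 338; hence R_5(7) > 338.


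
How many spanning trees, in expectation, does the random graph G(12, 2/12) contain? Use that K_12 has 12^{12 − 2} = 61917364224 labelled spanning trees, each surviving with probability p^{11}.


K_12 has 12^{12 − 2} = 61917364224 labelled spanning trees.
For each such spanning tree H, let X_H = 1 if all 11 edges of H are present in G. Then P[X_H = 1] = p^{11} = (1/6)^{11} = 1/362797056.
By linearity: E[X] = Σ_H E[X_H] = 61917364224 · p^{11} = 61917364224 · 1/362797056 = 512/3.
Numerically: E[X] ≈ 170.667.

E[X] = 61917364224 · (1/6)^{11} = 512/3 ≈ 170.667.


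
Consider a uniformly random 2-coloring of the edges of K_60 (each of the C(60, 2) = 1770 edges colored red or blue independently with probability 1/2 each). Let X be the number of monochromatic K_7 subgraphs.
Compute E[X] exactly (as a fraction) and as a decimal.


Let X = Σ_S X_S over the C(60, 7) = 386206920 subsets S of size 7, where X_S = 1 if the K_7 on S is monochromatic.
For a fixed S, the K_7 on S has C(7, 2) = 21 edges. P[all 21 edges red] = (1/2)^21, and likewise for blue, so P[monochromatic] = 2·(1/2)^21 = 2^{1 − 21} = 1/1048576.
Summing: E[X] = C(60, 7) · 2^{1 − 21} = 386206920 · 1/1048576 = 48275865/131072.
Numerically: E[X] ≈ 368.315620.

E[X] = C(60,7)·2^(1−C(7,2)) = 48275865/131072 ≈ 368.315620.


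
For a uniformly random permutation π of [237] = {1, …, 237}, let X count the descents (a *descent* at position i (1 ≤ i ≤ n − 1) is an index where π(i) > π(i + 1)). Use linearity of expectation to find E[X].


Write X = Σ X_I over i = 1, …, 236, with X_I the indicator of one descent.
There are 236 indicators.
For each fixed i, the pair (π(i), π(i+1)) is a uniformly random ordered pair of distinct values from {1, …, 237}; by symmetry P[π(i) > π(i+1)] = 1/2.
By linearity: E[X] = 236 · (1/2) = (237 − 1) · (1/2) = 118 ≈ 118.00000.

E[X] = 118 = 118.00000.


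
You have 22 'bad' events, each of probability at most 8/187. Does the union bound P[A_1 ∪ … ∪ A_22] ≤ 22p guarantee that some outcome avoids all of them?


Union bound: P[∪_{i=1}^{22} A_i] ≤ Σ_i P[A_i] ≤ 22·p = 22·(8/187) = 16/17.
Numerically: 16/17 ≈ 0.941176.
Is 16/17 < 1? YES.
Since P[∪ A_i] ≤ 16/17 < 1, the complement has P[∩ A_i^c] ≥ 1 − 16/17 = 1/17 > 0, so some outcome avoids every A_i.

22·p = 16/17 ≈ 0.941176; existence CERTIFIED by the union bound.


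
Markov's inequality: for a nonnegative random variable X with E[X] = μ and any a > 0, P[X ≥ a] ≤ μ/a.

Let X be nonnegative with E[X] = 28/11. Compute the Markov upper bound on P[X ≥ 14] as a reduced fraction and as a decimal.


μ = E[X] = 28/11, a = 14.
Markov: P[X ≥ 14] ≤ μ/a = (28/11)/14 = 2/11.
Numerically: ≈ 0.182.
(Since a = 14 > μ = 2.545, the bound 2/11 is < 1 and informative.)

P[X ≥ 14] ≤ 2/11 ≈ 0.182.


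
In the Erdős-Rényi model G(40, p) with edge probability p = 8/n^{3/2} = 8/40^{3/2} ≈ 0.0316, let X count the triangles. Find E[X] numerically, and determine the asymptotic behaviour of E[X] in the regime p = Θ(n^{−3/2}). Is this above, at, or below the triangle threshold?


Number of potential triangles: C(40, 3) = 9880.
Each occurs with probability p³ ≈ (0.0316)³ ≈ 3.16228e-05.
By linearity: E[X] = C(40, 3)·p³ ≈ 9880 · 3.16228e-05 ≈ 0.312.
Since α = 3/2 > 1, p = c/n^{3/2} = o(1/n) is below the triangle threshold p ~ 1/n. Asymptotically E[X] ~ (c³/6)·n^{3(1−α)} = (8³/6)·n^{-1.5} → 0, so by Markov's inequality G has no triangles w.h.p.

E[X] ≈ 0.312; in regime p = Θ(1/n^{3/2}) E[X] tends to 0 (below the triangle threshold p ~ 1/n).


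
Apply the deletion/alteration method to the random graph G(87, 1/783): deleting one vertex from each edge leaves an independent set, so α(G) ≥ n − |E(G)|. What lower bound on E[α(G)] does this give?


E[|E(G)|] = C(87, 2)·p = 3741 · (1/783) = 43/9.
E[α(G)] ≥ n − E[|E(G)|] = 87 − 43/9 = 740/9.
Numerically: ≈ 82.222.
(This is only a lower bound; the true E[α(G)] may be larger.)

E[α(G)] ≥ 740/9 ≈ 82.222.


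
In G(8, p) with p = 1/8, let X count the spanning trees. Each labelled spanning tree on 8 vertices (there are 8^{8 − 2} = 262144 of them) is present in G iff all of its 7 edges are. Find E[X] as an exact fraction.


K_8 has 8^{8 − 2} = 262144 labelled spanning trees.
For each such spanning tree H, let X_H = 1 if all 7 edges of H are present in G. Then P[X_H = 1] = p^{7} = (1/8)^{7} = 1/2097152.
By linearity of expectation: E[X] = Σ_H E[X_H] = 262144 · p^{7} = 262144 · 1/2097152 = 1/8.
Numerically: E[X] ≈ 0.125.

E[X] = 262144 · (1/8)^{7} = 1/8 ≈ 0.125.


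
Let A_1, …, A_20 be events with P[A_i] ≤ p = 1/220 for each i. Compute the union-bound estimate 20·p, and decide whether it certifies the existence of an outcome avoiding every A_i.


Union bound: P[∪_{i=1}^{20} A_i] ≤ Σ_i P[A_i] ≤ 20·p = 20·(1/220) = 1/11.
Numerically: 1/11 ≈ 0.091.
Is 1/11 < 1? YES.
Since P[∪ A_i] ≤ 1/11 < 1, the complement has P[∩ A_i^c] ≥ 1 − 1/11 = 10/11 > 0, so some outcome avoids every A_i.

20·p = 1/11 ≈ 0.091; existence CERTIFIED by the union bound.


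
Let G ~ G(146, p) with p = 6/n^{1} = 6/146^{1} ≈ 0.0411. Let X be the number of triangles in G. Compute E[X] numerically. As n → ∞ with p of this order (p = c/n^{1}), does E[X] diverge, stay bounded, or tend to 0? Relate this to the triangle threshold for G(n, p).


Number of potential triangles: C(146, 3) = 508080.
Each occurs with probability p³ ≈ (0.0411)³ ≈ 6.940571e-05.
By linearity: E[X] = C(146, 3)·p³ ≈ 508080 · 6.940571e-05 ≈ 35.2637.
Here α = 1, so p = 6/n is exactly at the triangle threshold p ~ 1/n. Asymptotically E[X] → c³/6 = 6³/6 = 36 ≈ 36.0000, a bounded constant. In this regime the triangle count is asymptotically Poisson(c³/6).

E[X] ≈ 35.2637; in regime p = Θ(1/n^{1}) E[X] stays bounded (at the triangle threshold p ~ 1/n).


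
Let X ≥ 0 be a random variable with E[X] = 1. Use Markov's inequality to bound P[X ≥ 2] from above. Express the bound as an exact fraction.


μ = E[X] = 1, a = 2.
Markov: P[X ≥ 2] ≤ μ/a = (1)/2 = 1/2.
Numerically: ≈ 0.500.
(Since a = 2 > μ = 1.000, the bound 1/2 is < 1 and informative.)

P[X ≥ 2] ≤ 1/2 ≈ 0.500.


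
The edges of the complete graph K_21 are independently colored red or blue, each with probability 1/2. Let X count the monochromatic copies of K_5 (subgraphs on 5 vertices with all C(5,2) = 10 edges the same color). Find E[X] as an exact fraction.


Let X = Σ_S X_S over the C(21, 5) = 20349 subsets S of size 5, where X_S = 1 if the K_5 on S is monochromatic.
For a fixed S, the K_5 on S has C(5, 2) = 10 edges. P[all 10 edges red] = (1/2)^10, and likewise for blue, so P[monochromatic] = 2·(1/2)^10 = 2^{1 − 10} = 1/512.
By linearity: E[X] = C(21, 5) · 2^{1 − 10} = 20349 · 1/512 = 20349/512.
Numerically: E[X] ≈ 39.744141.

E[X] = C(21,5)·2^(1−C(5,2)) = 20349/512 ≈ 39.744141.


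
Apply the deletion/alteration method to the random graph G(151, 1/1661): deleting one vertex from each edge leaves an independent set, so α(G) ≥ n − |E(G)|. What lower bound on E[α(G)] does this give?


E[|E(G)|] = C(151, 2)·p = 11325 · (1/1661) = 75/11.
E[α(G)] ≥ n − E[|E(G)|] = 151 − 75/11 = 1586/11.
Numerically: ≈ 144.18182.
(This is only a lower bound; the true E[α(G)] may be larger.)

E[α(G)] ≥ 1586/11 ≈ 144.18182.


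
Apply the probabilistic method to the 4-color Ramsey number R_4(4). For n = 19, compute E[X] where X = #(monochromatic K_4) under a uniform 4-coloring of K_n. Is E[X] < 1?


E[X] = C(19, 4) · 4^{1 − 6} = 3876 · 4^{−5} = 3876/1024.
As a reduced fraction: E[X] = 969/256 ≈ 3.785.
Is E[X] < 1? NO.
Since E[X] ≥ 1, the first-moment bound is inconclusive at n = 19; it does NOT by itself certify R_4(4) > 19.

E[X] = 969/256 ≈ 3.785; E[X] ≥ 1; first-moment method inconclusive here.


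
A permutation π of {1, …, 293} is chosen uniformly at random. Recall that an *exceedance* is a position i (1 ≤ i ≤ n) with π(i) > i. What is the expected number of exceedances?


Write X = Σ_{i=1}^{293} X_i, where X_i = 1_{π(i) > i}.
For each fixed i, π(i) is uniform over {1, …, 293} (marginal of a uniform permutation), so P[π(i) > i] = (n − i)/n. Summing: Σ_{i=1}^{293} (n − i)/n = (0 + 1 + … + 292)/293 = 293(293 − 1)/(2·293) = (293 − 1)/2.
Hence E[X] = Σ_{i=1}^{293} (293 − i)/293 = 146 ≈ 146.000000.

E[X] = 146 = 146.000000.


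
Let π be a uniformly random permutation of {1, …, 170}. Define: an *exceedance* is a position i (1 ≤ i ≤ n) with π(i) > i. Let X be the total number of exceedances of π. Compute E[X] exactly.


Write X = Σ_{i=1}^{170} X_i, where X_i = 1_{π(i) > i}.
For each fixed i, π(i) is uniform over {1, …, 170} (marginal of a uniform permutation), so P[π(i) > i] = (n − i)/n. Summing: Σ_{i=1}^{170} (n − i)/n = (0 + 1 + … + 169)/170 = 170(170 − 1)/(2·170) = (170 − 1)/2.
Hence E[X] = Σ_{i=1}^{170} (170 − i)/170 = 169/2 ≈ 84.500000.

E[X] = 169/2 = 84.500000.


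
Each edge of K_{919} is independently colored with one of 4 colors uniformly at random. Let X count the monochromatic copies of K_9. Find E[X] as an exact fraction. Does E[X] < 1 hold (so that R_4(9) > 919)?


E[X] = C(919, 9) · 4^{1 − 36} = 1238828681639563077558 · 4^{−35} = 1238828681639563077558/1180591620717411303424.
As a reduced fraction: E[X] = 619414340819781538779/590295810358705651712 ≈ 1.049329.
Is E[X] < 1? NO.
Since E[X] ≥ 1, the first-moment bound is inconclusive at n = 919; it does NOT by itself certify R_4(9) > 919.

E[X] = 619414340819781538779/590295810358705651712 ≈ 1.049329; E[X] ≥ 1; first-moment method inconclusive here.


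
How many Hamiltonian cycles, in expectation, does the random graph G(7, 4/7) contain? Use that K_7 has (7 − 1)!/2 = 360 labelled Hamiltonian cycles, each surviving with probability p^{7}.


K_7 has (7 − 1)!/2 = 360 labelled Hamiltonian cycles.
For each such Hamiltonian cycle H, let X_H = 1 if all 7 edges of H are present in G. Then P[X_H = 1] = p^{7} = (4/7)^{7} = 16384/823543.
By linearity: E[X] = Σ_H E[X_H] = 360 · p^{7} = 360 · 16384/823543 = 5898240/823543.
Numerically: E[X] ≈ 7.16.

E[X] = 360 · (4/7)^{7} = 5898240/823543 ≈ 7.16.


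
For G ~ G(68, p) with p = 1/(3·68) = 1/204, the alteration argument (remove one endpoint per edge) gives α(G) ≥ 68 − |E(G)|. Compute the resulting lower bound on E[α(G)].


E[|E(G)|] = C(68, 2)·p = 2278 · (1/204) = 67/6.
E[α(G)] ≥ n − E[|E(G)|] = 68 − 67/6 = 341/6.
Numerically: ≈ 56.83333.
(This is only a lower bound; the true E[α(G)] may be larger.)

E[α(G)] ≥ 341/6 ≈ 56.83333.


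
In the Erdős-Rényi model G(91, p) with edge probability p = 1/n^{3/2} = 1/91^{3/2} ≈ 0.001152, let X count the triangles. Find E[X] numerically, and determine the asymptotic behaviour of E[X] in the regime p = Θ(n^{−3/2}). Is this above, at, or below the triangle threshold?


Number of potential triangles: C(91, 3) = 121485.
Each occurs with probability p³ ≈ (0.001152)³ ≈ 1.528670e-09.
By linearity: E[X] = C(91, 3)·p³ ≈ 121485 · 1.528670e-09 ≈ 0.0002.
Since α = 3/2 > 1, p = c/n^{3/2} = o(1/n) is below the triangle threshold p ~ 1/n. Asymptotically E[X] ~ (c³/6)·n^{3(1−α)} = (1³/6)·n^{-1.5} → 0, so by Markov's inequality G has no triangles w.h.p.

E[X] ≈ 0.0002; in regime p = Θ(1/n^{3/2}) E[X] tends to 0 (below the triangle threshold p ~ 1/n).


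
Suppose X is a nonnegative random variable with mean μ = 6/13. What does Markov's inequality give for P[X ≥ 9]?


μ = E[X] = 6/13, a = 9.
Markov: P[X ≥ 9] ≤ μ/a = (6/13)/9 = 2/39.
Numerically: ≈ 0.05128.
(Since a = 9 > μ = 0.46154, the bound 2/39 is < 1 and informative.)

P[X ≥ 9] ≤ 2/39 ≈ 0.05128.


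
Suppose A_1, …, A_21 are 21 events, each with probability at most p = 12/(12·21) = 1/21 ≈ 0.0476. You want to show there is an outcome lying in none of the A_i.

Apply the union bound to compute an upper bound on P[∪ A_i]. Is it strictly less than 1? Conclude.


Union bound: P[∪_{i=1}^{21} A_i] ≤ Σ_i P[A_i] ≤ 21·p = 21·(1/21) = 1.
Numerically: 1 ≈ 1.0000.
Is 1 < 1? NO.
Since the bound 1 is ≥ 1, the union bound is uninformative here; it does NOT by itself certify existence.

21·p = 1 ≈ 1.0000; existence NOT certified by the union bound.


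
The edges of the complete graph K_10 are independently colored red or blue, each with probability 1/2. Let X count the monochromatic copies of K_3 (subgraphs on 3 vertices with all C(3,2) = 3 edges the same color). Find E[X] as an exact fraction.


Let X = Σ_S X_S over the C(10, 3) = 120 subsets S of size 3, where X_S = 1 if the K_3 on S is monochromatic.
For a fixed S, the K_3 on S has C(3, 2) = 3 edges. P[all 3 edges red] = (1/2)^3, and likewise for blue, so P[monochromatic] = 2·(1/2)^3 = 2^{1 − 3} = 1/4.
By linearity: E[X] = C(10, 3) · 2^{1 − 3} = 120 · 1/4 = 30.
Numerically: E[X] ≈ 30.000.

E[X] = C(10,3)·2^(1−C(3,2)) = 30 ≈ 30.000.


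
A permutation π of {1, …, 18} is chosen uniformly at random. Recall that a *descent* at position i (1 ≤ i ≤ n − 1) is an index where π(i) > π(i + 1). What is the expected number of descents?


Write X = Σ X_I over i = 1, …, 17, with X_I the indicator of one descent.
There are 17 indicators.
For each fixed i, the pair (π(i), π(i+1)) is a uniformly random ordered pair of distinct values from {1, …, 18}; by symmetry P[π(i) > π(i+1)] = 1/2.
By linearity: E[X] = 17 · (1/2) = (18 − 1) · (1/2) = 17/2 ≈ 8.50000.

E[X] = 17/2 = 8.50000.


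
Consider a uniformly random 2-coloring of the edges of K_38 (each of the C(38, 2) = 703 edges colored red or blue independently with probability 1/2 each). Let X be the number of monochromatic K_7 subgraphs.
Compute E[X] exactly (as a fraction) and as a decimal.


Let X = Σ_S X_S over the C(38, 7) = 12620256 subsets S of size 7, where X_S = 1 if the K_7 on S is monochromatic.
For a fixed S, the K_7 on S has C(7, 2) = 21 edges. P[all 21 edges red] = (1/2)^21, and likewise for blue, so P[monochromatic] = 2·(1/2)^21 = 2^{1 − 21} = 1/1048576.
By linearity of expectation: E[X] = C(38, 7) · 2^{1 − 21} = 12620256 · 1/1048576 = 394383/32768.
Numerically: E[X] ≈ 12.035614.

E[X] = C(38,7)·2^(1−C(7,2)) = 394383/32768 ≈ 12.035614.


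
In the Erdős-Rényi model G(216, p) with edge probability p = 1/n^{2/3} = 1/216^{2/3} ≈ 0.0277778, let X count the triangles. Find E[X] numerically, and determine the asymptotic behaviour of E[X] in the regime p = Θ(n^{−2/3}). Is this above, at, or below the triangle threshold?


Number of potential triangles: C(216, 3) = 1656360.
Each occurs with probability p³ ≈ (0.0277778)³ ≈ 2.14334705e-05.
By linearity: E[X] = C(216, 3)·p³ ≈ 1656360 · 2.14334705e-05 ≈ 35.501543.
Since α = 2/3 < 1, p = c/n^{2/3} ≫ 1/n is above the triangle threshold p ~ 1/n. Asymptotically E[X] ~ (c³/6)·n^{3(1−α)} = (1³/6)·n^{1} → ∞; triangles are abundant w.h.p.

E[X] ≈ 35.501543; in regime p = Θ(1/n^{2/3}) E[X] diverges (above the triangle threshold p ~ 1/n).


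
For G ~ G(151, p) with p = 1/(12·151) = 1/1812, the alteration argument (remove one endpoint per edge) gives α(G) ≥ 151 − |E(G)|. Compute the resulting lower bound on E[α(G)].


E[|E(G)|] = C(151, 2)·p = 11325 · (1/1812) = 25/4.
E[α(G)] ≥ n − E[|E(G)|] = 151 − 25/4 = 579/4.
Numerically: ≈ 144.750.
(This is only a lower bound; the true E[α(G)] may be larger.)

E[α(G)] ≥ 579/4 ≈ 144.750.


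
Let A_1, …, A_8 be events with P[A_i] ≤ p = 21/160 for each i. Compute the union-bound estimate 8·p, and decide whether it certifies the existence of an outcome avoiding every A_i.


Union bound: P[∪_{i=1}^{8} A_i] ≤ Σ_i P[A_i] ≤ 8·p = 8·(21/160) = 21/20.
Numerically: 21/20 ≈ 1.0500.
Is 21/20 < 1? NO.
Since the bound 21/20 is ≥ 1, the union bound is uninformative here; it does NOT by itself certify existence.

8·p = 21/20 ≈ 1.0500; existence NOT certified by the union bound.


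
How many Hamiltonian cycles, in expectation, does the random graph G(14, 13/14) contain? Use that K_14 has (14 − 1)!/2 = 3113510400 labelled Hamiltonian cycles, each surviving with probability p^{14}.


K_14 has (14 − 1)!/2 = 3113510400 labelled Hamiltonian cycles.
For each such Hamiltonian cycle H, let X_H = 1 if all 14 edges of H are present in G. Then P[X_H = 1] = p^{14} = (13/14)^{14} = 3937376385699289/11112006825558016.
By linearity: E[X] = Σ_H E[X_H] = 3113510400 · p^{14} = 3113510400 · 3937376385699289/11112006825558016 = 3420497300666614836525/3100448333024.
Numerically: E[X] ≈ 1.1032e+09.

E[X] = 3113510400 · (13/14)^{14} = 3420497300666614836525/3100448333024 ≈ 1.1032e+09.


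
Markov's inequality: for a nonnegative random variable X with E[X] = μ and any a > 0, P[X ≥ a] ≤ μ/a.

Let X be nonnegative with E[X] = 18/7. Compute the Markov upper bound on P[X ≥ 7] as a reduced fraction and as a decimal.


μ = E[X] = 18/7, a = 7.
Markov: P[X ≥ 7] ≤ μ/a = (18/7)/7 = 18/49.
Numerically: ≈ 0.367347.
(Since a = 7 > μ = 2.571429, the bound 18/49 is < 1 and informative.)

P[X ≥ 7] ≤ 18/49 ≈ 0.367347.


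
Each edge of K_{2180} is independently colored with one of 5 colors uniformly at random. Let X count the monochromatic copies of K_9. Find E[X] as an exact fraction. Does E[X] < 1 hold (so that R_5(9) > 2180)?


E[X] = C(2180, 9) · 5^{1 − 36} = 3014145651459519573444800 · 5^{−35} = 3014145651459519573444800/2910383045673370361328125.
As a reduced fraction: E[X] = 120565826058380782937792/116415321826934814453125 ≈ 1.0356526.
Is E[X] < 1? NO.
Since E[X] ≥ 1, the first-moment bound is inconclusive at n = 2180; it does NOT by itself certify R_5(9) > 2180.

E[X] = 120565826058380782937792/116415321826934814453125 ≈ 1.0356526; E[X] ≥ 1; first-moment method inconclusive here.


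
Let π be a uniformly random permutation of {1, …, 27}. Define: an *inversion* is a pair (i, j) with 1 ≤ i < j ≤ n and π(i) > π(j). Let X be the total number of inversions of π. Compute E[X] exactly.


Write X = Σ X_I over the C(27, 2) = 351 pairs i < j, with X_I the indicator of one inversion.
There are 351 indicators.
For each fixed pair i < j, the values π(i) and π(j) are two distinct elements of {1, …, 27} in uniformly random order; by symmetry P[π(i) > π(j)] = 1/2.
By linearity: E[X] = 351 · (1/2) = C(27, 2) · (1/2) = 351/2 = 351/2 ≈ 175.50000.

E[X] = 351/2 = 175.50000.


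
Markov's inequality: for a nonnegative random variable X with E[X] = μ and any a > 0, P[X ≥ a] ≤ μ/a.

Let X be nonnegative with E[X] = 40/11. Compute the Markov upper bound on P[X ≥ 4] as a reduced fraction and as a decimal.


μ = E[X] = 40/11, a = 4.
Markov: P[X ≥ 4] ≤ μ/a = (40/11)/4 = 10/11.
Numerically: ≈ 0.9091.
(Since a = 4 > μ = 3.6364, the bound 10/11 is < 1 and informative.)

P[X ≥ 4] ≤ 10/11 ≈ 0.9091.


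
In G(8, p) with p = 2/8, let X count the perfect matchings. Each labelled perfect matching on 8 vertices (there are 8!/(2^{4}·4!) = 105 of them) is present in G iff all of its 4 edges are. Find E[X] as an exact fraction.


K_8 has 8!/(2^{4}·4!) = 105 labelled perfect matchings.
For each such perfect matching H, let X_H = 1 if all 4 edges of H are present in G. Then P[X_H = 1] = p^{4} = (1/4)^{4} = 1/256.
By linearity: E[X] = Σ_H E[X_H] = 105 · p^{4} = 105 · 1/256 = 105/256.
Numerically: E[X] ≈ 0.41016.

E[X] = 105 · (1/4)^{4} = 105/256 ≈ 0.41016.


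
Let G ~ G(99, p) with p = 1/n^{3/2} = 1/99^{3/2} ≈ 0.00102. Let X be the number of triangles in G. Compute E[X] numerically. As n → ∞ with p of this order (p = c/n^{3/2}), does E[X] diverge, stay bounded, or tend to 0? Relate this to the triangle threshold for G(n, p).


Number of potential triangles: C(99, 3) = 156849.
Each occurs with probability p³ ≈ (0.00102)³ ≈ 1.04626e-09.
By linearity: E[X] = C(99, 3)·p³ ≈ 156849 · 1.04626e-09 ≈ 0.000.
Since α = 3/2 > 1, p = c/n^{3/2} = o(1/n) is below the triangle threshold p ~ 1/n. Asymptotically E[X] ~ (c³/6)·n^{3(1−α)} = (1³/6)·n^{-1.5} → 0, so by Markov's inequality G has no triangles w.h.p.

E[X] ≈ 0.000; in regime p = Θ(1/n^{3/2}) E[X] tends to 0 (below the triangle threshold p ~ 1/n).


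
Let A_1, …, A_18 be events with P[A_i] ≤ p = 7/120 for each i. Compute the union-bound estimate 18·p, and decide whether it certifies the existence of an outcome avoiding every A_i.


Union bound: P[∪_{i=1}^{18} A_i] ≤ Σ_i P[A_i] ≤ 18·p = 18·(7/120) = 21/20.
Numerically: 21/20 ≈ 1.050000.
Is 21/20 < 1? NO.
Since the bound 21/20 is ≥ 1, the union bound is uninformative here; it does NOT by itself certify existence.

18·p = 21/20 ≈ 1.050000; existence NOT certified by the union bound.


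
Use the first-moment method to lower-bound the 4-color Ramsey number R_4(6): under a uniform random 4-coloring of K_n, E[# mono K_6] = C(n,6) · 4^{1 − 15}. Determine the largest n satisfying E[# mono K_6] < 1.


We need C(n, 6) · 4^{1 − 15} < 1, i.e. C(n, 6) < 4^{15 − 1} = 268435456.
Check values of n near the boundary:
  n = 74: C(74, 6) = 185250786; 185250786 < 268435456? YES
  n = 75: C(75, 6) = 201359550; 201359550 < 268435456? YES
  n = 76: C(76, 6) = 218618940; 218618940 < 268435456? YES
  n = 77: C(77, 6) = 237093780; 237093780 < 268435456? YES
  n = 78: C(78, 6) = 256851595; 256851595 < 268435456? YES
  n = 79: C(79, 6) = 277962685; 277962685 < 268435456? NO
  n = 80: C(80, 6) = 300500200; 300500200 < 268435456? NO
  n = 81: C(81, 6) = 324540216; 324540216 < 268435456? NO
The largest n with C(n, 6) < 268435456 is n = 78 (where E[X] = 256851595/268435456 ≈ 0.957). Hence R_4(6) > 78, i.e. R_4(6) ≥ 79.

Largest n = 78; hence R_4(6) > 78.


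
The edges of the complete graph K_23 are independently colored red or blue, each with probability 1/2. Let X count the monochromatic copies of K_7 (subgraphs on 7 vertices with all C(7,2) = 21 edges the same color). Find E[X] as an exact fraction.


Let X = Σ_S X_S over the C(23, 7) = 245157 subsets S of size 7, where X_S = 1 if the K_7 on S is monochromatic.
For a fixed S, the K_7 on S has C(7, 2) = 21 edges. P[all 21 edges red] = (1/2)^21, and likewise for blue, so P[monochromatic] = 2·(1/2)^21 = 2^{1 − 21} = 1/1048576.
By linearity of expectation: E[X] = C(23, 7) · 2^{1 − 21} = 245157 · 1/1048576 = 245157/1048576.
Numerically: E[X] ≈ 0.2338.

E[X] = C(23,7)·2^(1−C(7,2)) = 245157/1048576 ≈ 0.2338.


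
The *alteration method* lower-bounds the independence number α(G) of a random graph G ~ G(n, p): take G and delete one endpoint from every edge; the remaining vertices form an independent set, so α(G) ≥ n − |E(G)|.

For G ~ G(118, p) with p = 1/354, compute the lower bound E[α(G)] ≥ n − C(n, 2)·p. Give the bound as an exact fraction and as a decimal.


E[|E(G)|] = C(118, 2)·p = 6903 · (1/354) = 39/2.
E[α(G)] ≥ n − E[|E(G)|] = 118 − 39/2 = 197/2.
Numerically: ≈ 98.50000.
(This is only a lower bound; the true E[α(G)] may be larger.)

E[α(G)] ≥ 197/2 ≈ 98.50000.


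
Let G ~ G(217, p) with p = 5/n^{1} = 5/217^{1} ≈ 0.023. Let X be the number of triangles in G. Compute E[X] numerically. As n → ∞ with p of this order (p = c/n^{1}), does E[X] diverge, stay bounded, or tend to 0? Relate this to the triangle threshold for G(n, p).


Number of potential triangles: C(217, 3) = 1679580.
Each occurs with probability p³ ≈ (0.023)³ ≈ 1.22329e-05.
By linearity: E[X] = C(217, 3)·p³ ≈ 1679580 · 1.22329e-05 ≈ 20.546.
Here α = 1, so p = 5/n is exactly at the triangle threshold p ~ 1/n. Asymptotically E[X] → c³/6 = 5³/6 = 125/6 ≈ 20.833, a bounded constant. In this regime the triangle count is asymptotically Poisson(c³/6).

E[X] ≈ 20.546; in regime p = Θ(1/n^{1}) E[X] stays bounded (at the triangle threshold p ~ 1/n).


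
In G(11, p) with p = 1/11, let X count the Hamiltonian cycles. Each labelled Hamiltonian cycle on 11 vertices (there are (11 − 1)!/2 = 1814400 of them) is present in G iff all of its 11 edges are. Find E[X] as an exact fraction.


K_11 has (11 − 1)!/2 = 1814400 labelled Hamiltonian cycles.
For each such Hamiltonian cycle H, let X_H = 1 if all 11 edges of H are present in G. Then P[X_H = 1] = p^{11} = (1/11)^{11} = 1/285311670611.
By linearity: E[X] = Σ_H E[X_H] = 1814400 · p^{11} = 1814400 · 1/285311670611 = 1814400/285311670611.
Numerically: E[X] ≈ 6.36e-06.

E[X] = 1814400 · (1/11)^{11} = 1814400/285311670611 ≈ 6.36e-06.


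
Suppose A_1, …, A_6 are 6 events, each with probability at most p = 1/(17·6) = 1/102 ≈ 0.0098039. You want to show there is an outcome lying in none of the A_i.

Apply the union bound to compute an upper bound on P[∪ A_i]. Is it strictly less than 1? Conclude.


Union bound: P[∪_{i=1}^{6} A_i] ≤ Σ_i P[A_i] ≤ 6·p = 6·(1/102) = 1/17.
Numerically: 1/17 ≈ 0.0588235.
Is 1/17 < 1? YES.
Since P[∪ A_i] ≤ 1/17 < 1, the complement has P[∩ A_i^c] ≥ 1 − 1/17 = 16/17 > 0, so some outcome avoids every A_i.

6·p = 1/17 ≈ 0.0588235; existence CERTIFIED by the union bound.
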